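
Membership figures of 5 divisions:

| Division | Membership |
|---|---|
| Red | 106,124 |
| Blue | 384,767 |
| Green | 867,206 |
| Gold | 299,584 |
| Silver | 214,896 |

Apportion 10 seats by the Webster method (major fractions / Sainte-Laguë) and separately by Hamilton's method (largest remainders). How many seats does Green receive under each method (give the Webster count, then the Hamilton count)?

4 and 5

Webster: Red 1, Blue 2, Green 4, Gold 2, Silver 1.
Hamilton: Red 0, Blue 2, Green 5, Gold 2, Silver 1.
Green gets 4 under Webster and 5 under Hamilton.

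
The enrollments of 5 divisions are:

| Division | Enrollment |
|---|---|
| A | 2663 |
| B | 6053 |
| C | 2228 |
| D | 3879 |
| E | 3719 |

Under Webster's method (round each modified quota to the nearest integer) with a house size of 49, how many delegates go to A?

Standard divisor 18542/49 ≈ 378.408; standard quotas: A 7.037, B 15.996, C 5.888, D 10.251, E 9.828.
Rounding to the nearest integer gives A 7, B 16, C 6, D 10, E 10 — total 49, matching the house size, so no adjustment is needed.
A receives 7.

7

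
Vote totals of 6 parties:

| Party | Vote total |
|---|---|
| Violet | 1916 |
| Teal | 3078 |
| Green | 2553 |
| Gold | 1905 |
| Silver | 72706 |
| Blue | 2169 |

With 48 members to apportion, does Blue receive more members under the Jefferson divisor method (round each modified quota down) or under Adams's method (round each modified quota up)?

Adams

Jefferson: Violet 1, Teal 1, Green 1, Gold 1, Silver 43, Blue 1.
Adams: Violet 2, Teal 2, Green 2, Gold 1, Silver 39, Blue 2.
Blue gets 1 under Jefferson and 2 under Adams.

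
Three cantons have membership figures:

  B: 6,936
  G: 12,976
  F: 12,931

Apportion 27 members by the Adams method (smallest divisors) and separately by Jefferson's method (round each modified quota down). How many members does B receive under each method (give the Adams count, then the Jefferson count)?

Adams: B 6, G 11, F 10.
Jefferson: B 5, G 11, F 11.
B gets 6 under Adams and 5 under Jefferson.

6 and 5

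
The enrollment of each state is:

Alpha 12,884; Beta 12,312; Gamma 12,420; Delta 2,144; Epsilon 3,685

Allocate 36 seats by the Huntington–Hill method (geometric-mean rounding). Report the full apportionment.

With divisor 1206: modified quotas Alpha 10.683, Beta 10.209, Gamma 10.299, Delta 1.778, Epsilon 3.056.
Geometric-mean thresholds: Alpha √(10·11)=10.488, Beta √(10·11)=10.488, Gamma √(10·11)=10.488, Delta √(1·2)=1.414, Epsilon √(3·4)=3.464.
Each quota rounded against its threshold gives Alpha 11, Beta 10, Gamma 10, Delta 2, Epsilon 3 (total 36).

Alpha 11, Beta 10, Gamma 10, Delta 2, Epsilon 3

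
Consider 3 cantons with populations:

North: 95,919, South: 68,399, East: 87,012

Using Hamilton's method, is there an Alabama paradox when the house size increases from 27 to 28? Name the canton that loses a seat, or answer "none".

South

At 27 seats: North 10, South 8, East 9.
At 28 seats: North 11, South 7, East 10.
South drops from 8 to 7.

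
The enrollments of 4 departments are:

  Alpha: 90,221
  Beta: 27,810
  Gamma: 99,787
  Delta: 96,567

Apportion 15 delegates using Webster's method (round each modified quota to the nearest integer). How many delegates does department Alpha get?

Standard divisor 314385/15 ≈ 20959; standard quotas: Alpha 4.305, Beta 1.327, Gamma 4.761, Delta 4.607.
Rounding to the nearest integer gives Alpha 4, Beta 1, Gamma 5, Delta 5 — total 15, matching the house size, so no adjustment is needed.
Alpha receives 4.

4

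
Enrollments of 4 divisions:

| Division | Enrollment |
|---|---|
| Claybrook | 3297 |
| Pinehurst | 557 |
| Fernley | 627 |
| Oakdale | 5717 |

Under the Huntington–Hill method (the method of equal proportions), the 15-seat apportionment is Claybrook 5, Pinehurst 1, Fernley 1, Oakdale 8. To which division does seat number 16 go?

Oakdale

Priority for the next seat is population ÷ (√(s·(s+1))).
Priorities: Claybrook 601.947, Pinehurst 393.858, Fernley 443.356, Oakdale 673.755.
Highest priority: Oakdale.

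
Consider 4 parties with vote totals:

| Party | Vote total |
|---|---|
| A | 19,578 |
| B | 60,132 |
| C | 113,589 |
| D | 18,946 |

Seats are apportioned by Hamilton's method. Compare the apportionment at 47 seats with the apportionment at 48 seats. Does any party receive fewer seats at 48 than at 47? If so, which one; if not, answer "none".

A

At 47 seats: A 5, B 13, C 25, D 4.
At 48 seats: A 4, B 14, C 26, D 4.
A drops from 5 to 4.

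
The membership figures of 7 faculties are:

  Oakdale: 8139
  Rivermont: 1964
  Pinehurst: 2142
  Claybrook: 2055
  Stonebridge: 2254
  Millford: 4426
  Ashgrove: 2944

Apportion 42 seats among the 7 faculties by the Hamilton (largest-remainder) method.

Oakdale=14; Rivermont=3; Pinehurst=4; Claybrook=4; Stonebridge=4; Millford=8; Ashgrove=5

The standard divisor is 23924/42 ≈ 569.619.
Standard quotas: Oakdale 14.2885, Rivermont 3.4479, Pinehurst 3.7604, Claybrook 3.6077, Stonebridge 3.9570, Millford 7.7701, Ashgrove 5.1684.
Lower quotas: Oakdale 14, Rivermont 3, Pinehurst 3, Claybrook 3, Stonebridge 3, Millford 7, Ashgrove 5 (sum 38, leaving 4 seats).
Remainders in descending order: Stonebridge 0.9570, Millford 0.7701, Pinehurst 0.7604, Claybrook 0.6077, Rivermont 0.4479, Oakdale 0.2885, Ashgrove 0.1684.
The surplus seats go to Stonebridge, Millford, Pinehurst, Claybrook.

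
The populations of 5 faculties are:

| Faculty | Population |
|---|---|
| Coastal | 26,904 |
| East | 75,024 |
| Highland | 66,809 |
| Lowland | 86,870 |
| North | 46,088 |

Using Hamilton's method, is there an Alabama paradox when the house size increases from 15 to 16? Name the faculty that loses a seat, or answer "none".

Coastal

At 15 seats: Coastal 2, East 4, Highland 3, Lowland 4, North 2.
At 16 seats: Coastal 1, East 4, Highland 4, Lowland 5, North 2.
Coastal drops from 2 to 1.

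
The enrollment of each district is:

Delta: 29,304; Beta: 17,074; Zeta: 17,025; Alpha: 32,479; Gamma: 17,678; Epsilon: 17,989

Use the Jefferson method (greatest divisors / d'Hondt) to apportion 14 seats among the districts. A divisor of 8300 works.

With modified divisor 8300: modified quotas Delta 3.531, Beta 2.057, Zeta 2.051, Alpha 3.913, Gamma 2.130, Epsilon 2.167.
Rounding down: Delta 3, Beta 2, Zeta 2, Alpha 3, Gamma 2, Epsilon 2 (total 14).

Delta=3, Beta=2, Zeta=2, Alpha=3, Gamma=2, Epsilon=2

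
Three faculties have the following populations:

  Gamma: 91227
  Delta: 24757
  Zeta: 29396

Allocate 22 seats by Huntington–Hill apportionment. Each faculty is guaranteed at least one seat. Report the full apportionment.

With divisor 6668: modified quotas Gamma 13.681, Delta 3.713, Zeta 4.409.
Geometric-mean thresholds: Gamma √(13·14)=13.491, Delta √(3·4)=3.464, Zeta √(4·5)=4.472.
Each quota rounded against its threshold gives Gamma 14, Delta 4, Zeta 4 (total 22).

Gamma 14, Delta 4, Zeta 4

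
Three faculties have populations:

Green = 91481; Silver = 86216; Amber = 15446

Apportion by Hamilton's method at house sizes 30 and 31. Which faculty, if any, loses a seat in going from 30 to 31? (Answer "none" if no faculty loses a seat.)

Amber

At 30 seats: Green 14, Silver 13, Amber 3.
At 31 seats: Green 15, Silver 14, Amber 2.
Amber drops from 3 to 2.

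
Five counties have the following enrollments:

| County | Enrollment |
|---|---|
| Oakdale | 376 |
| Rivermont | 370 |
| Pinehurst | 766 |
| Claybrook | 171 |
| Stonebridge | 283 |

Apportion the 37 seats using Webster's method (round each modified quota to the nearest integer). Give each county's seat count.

Standard divisor 1966/37 ≈ 53.135; standard quotas: Oakdale 7.076, Rivermont 6.963, Pinehurst 14.416, Claybrook 3.218, Stonebridge 5.326.
Rounding to the nearest integer gives 7, 7, 14, 3, 5 = 36 seats, so the divisor must be adjusted.
With modified divisor 52: modified quotas Oakdale 7.231, Rivermont 7.115, Pinehurst 14.731, Claybrook 3.288, Stonebridge 5.442.
Rounding to the nearest integer: Oakdale 7, Rivermont 7, Pinehurst 15, Claybrook 3, Stonebridge 5 (total 37).

Oakdale: 7, Rivermont: 7, Pinehurst: 15, Claybrook: 3, Stonebridge: 5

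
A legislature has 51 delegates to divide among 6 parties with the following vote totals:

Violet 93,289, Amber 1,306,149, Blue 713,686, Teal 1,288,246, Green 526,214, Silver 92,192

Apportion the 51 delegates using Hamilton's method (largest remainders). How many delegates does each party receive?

Standard divisor: 4019776 ÷ 51 ≈ 78819.137.
Standard quotas: Violet 1.1836, Amber 16.5715, Blue 9.0547, Teal 16.3443, Green 6.6762, Silver 1.1697.
Lower quotas: Violet 1, Amber 16, Blue 9, Teal 16, Green 6, Silver 1 (sum 49, leaving 2 seats).
Remainders in descending order: Green 0.6762, Amber 0.5715, Teal 0.3443, Violet 0.1836, Silver 0.1697, Blue 0.0547.
The surplus seats go to Green, Amber.

Violet=1, Amber=17, Blue=9, Teal=16, Green=7, Silver=1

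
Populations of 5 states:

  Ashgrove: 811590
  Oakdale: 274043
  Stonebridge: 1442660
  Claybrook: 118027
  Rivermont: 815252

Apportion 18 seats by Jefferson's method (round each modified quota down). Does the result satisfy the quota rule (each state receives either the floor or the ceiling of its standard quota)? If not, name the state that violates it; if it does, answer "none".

none

Standard quotas: Ashgrove 4.220, Oakdale 1.425, Stonebridge 7.502, Claybrook 0.614, Rivermont 4.239.
Jefferson allocation: Ashgrove 4, Oakdale 1, Stonebridge 8, Claybrook 0, Rivermont 5.
Every allocation lies between the lower and upper quota.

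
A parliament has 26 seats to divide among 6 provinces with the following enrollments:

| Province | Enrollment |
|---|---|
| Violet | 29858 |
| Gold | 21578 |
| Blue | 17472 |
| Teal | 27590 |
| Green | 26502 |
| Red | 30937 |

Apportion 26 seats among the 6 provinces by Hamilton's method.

Violet=5, Gold=4, Blue=3, Teal=5, Green=4, Red=5

Total 153937; standard divisor 153937/26 ≈ 5920.654.
Standard quotas: Violet 5.0430, Gold 3.6445, Blue 2.9510, Teal 4.6600, Green 4.4762, Red 5.2253.
Lower quotas: Violet 5, Gold 3, Blue 2, Teal 4, Green 4, Red 5 (sum 23, leaving 3 seats).
Remainders in descending order: Blue 0.9510, Teal 0.6600, Gold 0.6445, Green 0.4762, Red 0.2253, Violet 0.0430.
The surplus seats go to Blue, Teal, Gold.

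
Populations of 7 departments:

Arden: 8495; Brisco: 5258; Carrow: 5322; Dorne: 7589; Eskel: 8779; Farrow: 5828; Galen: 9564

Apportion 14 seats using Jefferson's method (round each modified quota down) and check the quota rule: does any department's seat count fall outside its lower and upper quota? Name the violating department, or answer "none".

none

Standard quotas: Arden 2.340, Brisco 1.448, Carrow 1.466, Dorne 2.090, Eskel 2.418, Farrow 1.605, Galen 2.634.
Jefferson allocation: Arden 2, Brisco 1, Carrow 1, Dorne 2, Eskel 3, Farrow 2, Galen 3.
Every allocation lies between the lower and upper quota.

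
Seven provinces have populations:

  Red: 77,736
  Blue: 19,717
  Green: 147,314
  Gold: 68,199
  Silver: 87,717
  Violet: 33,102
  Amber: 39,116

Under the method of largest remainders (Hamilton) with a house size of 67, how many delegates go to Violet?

5

The standard divisor is 472901/67 ≈ 7058.224.
Standard quotas: Red 11.0135, Blue 2.7935, Green 20.8713, Gold 9.6623, Silver 12.4276, Violet 4.6898, Amber 5.5419.
Lower quotas: Red 11, Blue 2, Green 20, Gold 9, Silver 12, Violet 4, Amber 5 (sum 63, leaving 4 seats).
Remainders in descending order: Green 0.8713, Blue 0.7935, Violet 0.6898, Gold 0.6623, Amber 0.5419, Silver 0.4276, Red 0.0135.
The surplus seats go to Green, Blue, Violet, Gold.
Violet receives 5.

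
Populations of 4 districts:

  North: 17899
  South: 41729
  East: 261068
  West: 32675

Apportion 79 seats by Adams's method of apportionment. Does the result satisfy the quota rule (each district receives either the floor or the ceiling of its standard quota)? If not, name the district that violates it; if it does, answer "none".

Standard quotas: North 4.002, South 9.329, East 58.365, West 7.305.
Adams allocation: North 4, South 10, East 57, West 8.
East has quota 58.365 (lower 58, upper 59) but receives 57 — outside the quota interval.

East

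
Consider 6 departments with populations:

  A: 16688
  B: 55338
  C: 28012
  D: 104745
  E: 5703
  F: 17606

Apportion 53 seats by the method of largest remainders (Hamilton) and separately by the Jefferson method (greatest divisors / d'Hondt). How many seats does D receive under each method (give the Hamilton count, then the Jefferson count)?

Hamilton: A 4, B 13, C 7, D 24, E 1, F 4.
Jefferson: A 4, B 13, C 6, D 25, E 1, F 4.
D gets 24 under Hamilton and 25 under Jefferson.

24 and 25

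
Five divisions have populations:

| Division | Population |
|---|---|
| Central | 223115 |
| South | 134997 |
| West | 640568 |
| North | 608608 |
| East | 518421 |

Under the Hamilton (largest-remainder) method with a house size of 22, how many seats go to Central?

Standard divisor: 2125709 ÷ 22 ≈ 96623.136.
Standard quotas: Central 2.3091, South 1.3971, West 6.6296, North 6.2988, East 5.3654.
Lower quotas: Central 2, South 1, West 6, North 6, East 5 (sum 20, leaving 2 seats).
Remainders in descending order: West 0.6296, South 0.3971, East 0.3654, Central 0.3091, North 0.2988.
Largest remainders: West, South receive the extra seats.
Central receives 2.

2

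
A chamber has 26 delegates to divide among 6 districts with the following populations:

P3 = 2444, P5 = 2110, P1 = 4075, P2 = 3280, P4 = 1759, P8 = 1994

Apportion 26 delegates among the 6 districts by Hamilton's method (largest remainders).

The standard divisor is 15662/26 ≈ 602.385.
Standard quotas: P3 4.057, P5 3.503, P1 6.765, P2 5.445, P4 2.920, P8 3.310.
Lower quotas: P3 4, P5 3, P1 6, P2 5, P4 2, P8 3 (sum 23, leaving 3 seats).
Remainders in descending order: P4 0.920, P1 0.765, P5 0.503, P2 0.445, P8 0.310, P3 0.057.
Largest remainders: P4, P1, P5 receive the extra seats.

P3 4; P5 4; P1 7; P2 5; P4 3; P8 3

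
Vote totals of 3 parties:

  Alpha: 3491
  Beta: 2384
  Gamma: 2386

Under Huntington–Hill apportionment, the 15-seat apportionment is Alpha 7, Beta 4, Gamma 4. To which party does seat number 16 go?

Priority for the next seat is population ÷ (√(s·(s+1))).
Priorities: Alpha 466.504, Beta 533.079, Gamma 533.526.
Highest priority: Gamma.

Gamma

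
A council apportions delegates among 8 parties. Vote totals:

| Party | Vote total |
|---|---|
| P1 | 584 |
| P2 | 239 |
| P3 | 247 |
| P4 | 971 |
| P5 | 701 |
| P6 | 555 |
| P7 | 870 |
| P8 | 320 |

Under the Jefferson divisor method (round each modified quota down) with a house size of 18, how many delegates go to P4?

4

Standard divisor 4487/18 ≈ 249.278; standard quotas: P1 2.343, P2 0.959, P3 0.991, P4 3.895, P5 2.812, P6 2.226, P7 3.490, P8 1.284.
Rounding down gives 2, 0, 0, 3, 2, 2, 3, 1 = 13 seats, so the divisor must be adjusted.
With modified divisor 200: modified quotas P1 2.920, P2 1.195, P3 1.235, P4 4.855, P5 3.505, P6 2.775, P7 4.350, P8 1.600.
Rounding down: P1 2, P2 1, P3 1, P4 4, P5 3, P6 2, P7 4, P8 1 (total 18).
P4 receives 4.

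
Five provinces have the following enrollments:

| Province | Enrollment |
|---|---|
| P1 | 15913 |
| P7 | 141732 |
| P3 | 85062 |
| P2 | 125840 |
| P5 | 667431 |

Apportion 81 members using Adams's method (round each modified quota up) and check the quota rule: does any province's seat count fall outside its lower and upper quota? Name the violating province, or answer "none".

Standard quotas: P1 1.244, P7 11.082, P3 6.651, P2 9.839, P5 52.184.
Adams allocation: P1 2, P7 11, P3 7, P2 10, P5 51.
P5 has quota 52.184 (lower 52, upper 53) but receives 51 — outside the quota interval.

P5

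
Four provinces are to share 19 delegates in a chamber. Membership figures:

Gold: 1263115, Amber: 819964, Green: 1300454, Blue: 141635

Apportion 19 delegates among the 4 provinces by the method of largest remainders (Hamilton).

The standard divisor is 3525168/19 ≈ 185535.158.
Standard quotas: Gold 6.8080, Amber 4.4195, Green 7.0092, Blue 0.7634.
Lower quotas: Gold 6, Amber 4, Green 7, Blue 0 (sum 17, leaving 2 seats).
Remainders in descending order: Gold 0.8080, Blue 0.7634, Amber 0.4195, Green 0.0092.
Largest remainders: Gold, Blue receive the extra seats.

Gold=7, Amber=4, Green=7, Blue=1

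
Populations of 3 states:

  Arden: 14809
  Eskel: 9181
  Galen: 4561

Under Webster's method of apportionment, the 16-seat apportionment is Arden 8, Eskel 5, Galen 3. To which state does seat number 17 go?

Arden

Priority for the next seat is population ÷ (current seats + 0.5).
Priorities: Arden 1742.235, Eskel 1669.273, Galen 1303.143.
Highest priority: Arden.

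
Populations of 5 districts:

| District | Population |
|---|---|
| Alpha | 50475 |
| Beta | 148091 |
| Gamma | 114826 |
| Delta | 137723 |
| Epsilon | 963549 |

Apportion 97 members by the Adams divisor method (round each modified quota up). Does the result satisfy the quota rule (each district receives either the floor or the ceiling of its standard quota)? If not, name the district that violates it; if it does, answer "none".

Standard quotas: Alpha 3.461, Beta 10.154, Gamma 7.873, Delta 9.443, Epsilon 66.068.
Adams allocation: Alpha 4, Beta 10, Gamma 8, Delta 10, Epsilon 65.
Epsilon has quota 66.068 (lower 66, upper 67) but receives 65 — outside the quota interval.

Epsilon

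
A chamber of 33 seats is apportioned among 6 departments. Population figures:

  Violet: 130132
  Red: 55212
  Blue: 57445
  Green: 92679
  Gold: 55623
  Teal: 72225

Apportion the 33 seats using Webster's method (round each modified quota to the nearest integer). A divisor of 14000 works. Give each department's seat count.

Violet 9, Red 4, Blue 4, Green 7, Gold 4, Teal 5

With modified divisor 14000: modified quotas Violet 9.295, Red 3.944, Blue 4.103, Green 6.620, Gold 3.973, Teal 5.159.
Rounding to the nearest integer: Violet 9, Red 4, Blue 4, Green 7, Gold 4, Teal 5 (total 33).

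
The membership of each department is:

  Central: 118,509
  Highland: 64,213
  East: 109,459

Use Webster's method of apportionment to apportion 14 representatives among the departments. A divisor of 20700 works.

With modified divisor 20700: modified quotas Central 5.725, Highland 3.102, East 5.288.
Rounding to the nearest integer: Central 6, Highland 3, East 5 (total 14).

Central=6, Highland=3, East=5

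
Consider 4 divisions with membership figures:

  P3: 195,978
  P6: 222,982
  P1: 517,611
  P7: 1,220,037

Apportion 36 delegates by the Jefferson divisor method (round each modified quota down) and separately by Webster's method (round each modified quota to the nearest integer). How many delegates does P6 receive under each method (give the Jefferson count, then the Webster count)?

3 and 4

Jefferson: P3 3, P6 3, P1 9, P7 21.
Webster: P3 3, P6 4, P1 9, P7 20.
P6 gets 3 under Jefferson and 4 under Webster.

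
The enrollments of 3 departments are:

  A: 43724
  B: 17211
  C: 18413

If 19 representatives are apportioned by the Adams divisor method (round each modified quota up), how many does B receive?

Standard divisor 79348/19 ≈ 4176.211; standard quotas: A 10.470, B 4.121, C 4.409.
Rounding up gives 11, 5, 5 = 21 seats, so the divisor must be adjusted.
With modified divisor 4500: modified quotas A 9.716, B 3.825, C 4.092.
Rounding up: A 10, B 4, C 5 (total 19).
B receives 4.

4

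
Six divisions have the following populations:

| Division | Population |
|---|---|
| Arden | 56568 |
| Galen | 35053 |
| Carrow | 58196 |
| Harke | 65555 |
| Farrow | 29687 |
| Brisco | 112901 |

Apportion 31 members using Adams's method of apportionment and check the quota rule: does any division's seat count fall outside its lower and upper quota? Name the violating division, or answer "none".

none

Standard quotas: Arden 4.899, Galen 3.036, Carrow 5.040, Harke 5.677, Farrow 2.571, Brisco 9.777.
Adams allocation: Arden 5, Galen 3, Carrow 5, Harke 6, Farrow 3, Brisco 9.
Every allocation lies between the lower and upper quota.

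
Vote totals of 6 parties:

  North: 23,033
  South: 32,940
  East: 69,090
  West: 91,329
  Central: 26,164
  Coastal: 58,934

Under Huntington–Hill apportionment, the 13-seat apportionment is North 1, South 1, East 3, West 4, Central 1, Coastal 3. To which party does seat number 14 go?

South

Priority for the next seat is population ÷ (√(s·(s+1))).
Priorities: North 16286.790, South 23292.097, East 19944.565, West 20421.785, Central 18500.742, Coastal 17012.780.
Highest priority: South.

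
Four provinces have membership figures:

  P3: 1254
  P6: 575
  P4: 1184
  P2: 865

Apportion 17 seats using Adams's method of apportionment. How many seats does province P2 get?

Standard divisor 3878/17 ≈ 228.118; standard quotas: P3 5.497, P6 2.521, P4 5.190, P2 3.792.
Rounding up gives 6, 3, 6, 4 = 19 seats, so the divisor must be adjusted.
With modified divisor 270: modified quotas P3 4.644, P6 2.130, P4 4.385, P2 3.204.
Rounding up: P3 5, P6 3, P4 5, P2 4 (total 17).
P2 receives 4.

4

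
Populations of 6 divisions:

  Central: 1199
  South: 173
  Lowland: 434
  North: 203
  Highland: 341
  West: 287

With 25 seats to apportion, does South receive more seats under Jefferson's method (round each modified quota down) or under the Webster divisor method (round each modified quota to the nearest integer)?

Jefferson: Central 12, South 1, Lowland 4, North 2, Highland 3, West 3.
Webster: Central 11, South 2, Lowland 4, North 2, Highland 3, West 3.
South gets 1 under Jefferson and 2 under Webster.

Webster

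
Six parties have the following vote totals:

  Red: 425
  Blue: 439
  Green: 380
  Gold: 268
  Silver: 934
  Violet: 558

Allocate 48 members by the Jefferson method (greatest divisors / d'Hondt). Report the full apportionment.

Standard divisor 3004/48 ≈ 62.583; standard quotas: Red 6.791, Blue 7.015, Green 6.072, Gold 4.282, Silver 14.924, Violet 8.916.
Rounding down gives 6, 7, 6, 4, 14, 8 = 45 seats, so the divisor must be adjusted.
With modified divisor 60: modified quotas Red 7.083, Blue 7.317, Green 6.333, Gold 4.467, Silver 15.567, Violet 9.300.
Rounding down: Red 7, Blue 7, Green 6, Gold 4, Silver 15, Violet 9 (total 48).

Red 7; Blue 7; Green 6; Gold 4; Silver 15; Violet 9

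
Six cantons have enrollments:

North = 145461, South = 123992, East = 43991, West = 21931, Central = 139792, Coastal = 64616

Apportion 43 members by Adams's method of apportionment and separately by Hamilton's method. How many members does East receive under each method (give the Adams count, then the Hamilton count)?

Adams: North 11, South 10, East 4, West 2, Central 11, Coastal 5.
Hamilton: North 12, South 10, East 3, West 2, Central 11, Coastal 5.
East gets 4 under Adams and 3 under Hamilton.

4 and 3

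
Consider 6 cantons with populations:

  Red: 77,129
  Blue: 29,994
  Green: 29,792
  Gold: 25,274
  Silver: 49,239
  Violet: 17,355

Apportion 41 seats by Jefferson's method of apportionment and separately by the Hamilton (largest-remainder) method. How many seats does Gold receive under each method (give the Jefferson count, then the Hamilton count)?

4 and 5

Jefferson: Red 15, Blue 5, Green 5, Gold 4, Silver 9, Violet 3.
Hamilton: Red 14, Blue 5, Green 5, Gold 5, Silver 9, Violet 3.
Gold gets 4 under Jefferson and 5 under Hamilton.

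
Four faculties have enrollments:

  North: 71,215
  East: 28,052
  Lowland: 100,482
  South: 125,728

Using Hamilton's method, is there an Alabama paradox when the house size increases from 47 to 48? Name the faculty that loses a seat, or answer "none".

none

At 47 seats: North 10, East 4, Lowland 15, South 18.
At 48 seats: North 10, East 4, Lowland 15, South 19.
No faculty's allocation decreased.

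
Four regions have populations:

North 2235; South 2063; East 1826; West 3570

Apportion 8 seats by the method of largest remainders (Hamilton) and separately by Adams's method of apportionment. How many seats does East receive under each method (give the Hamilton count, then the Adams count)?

Hamilton: North 2, South 2, East 1, West 3.
Adams: North 2, South 2, East 2, West 2.
East gets 1 under Hamilton and 2 under Adams.

1 and 2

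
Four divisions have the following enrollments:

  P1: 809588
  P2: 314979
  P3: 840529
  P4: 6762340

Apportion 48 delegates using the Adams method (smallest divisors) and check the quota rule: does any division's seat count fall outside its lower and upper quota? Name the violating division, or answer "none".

Standard quotas: P1 4.453, P2 1.732, P3 4.623, P4 37.192.
Adams allocation: P1 5, P2 2, P3 5, P4 36.
P4 has quota 37.192 (lower 37, upper 38) but receives 36 — outside the quota interval.

P4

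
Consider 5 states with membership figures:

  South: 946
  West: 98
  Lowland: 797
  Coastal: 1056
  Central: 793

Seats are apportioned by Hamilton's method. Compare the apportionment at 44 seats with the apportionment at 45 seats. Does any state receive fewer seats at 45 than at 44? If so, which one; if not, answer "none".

none

At 44 seats: South 11, West 1, Lowland 10, Coastal 13, Central 9.
At 45 seats: South 11, West 1, Lowland 10, Coastal 13, Central 10.
No state's allocation decreased.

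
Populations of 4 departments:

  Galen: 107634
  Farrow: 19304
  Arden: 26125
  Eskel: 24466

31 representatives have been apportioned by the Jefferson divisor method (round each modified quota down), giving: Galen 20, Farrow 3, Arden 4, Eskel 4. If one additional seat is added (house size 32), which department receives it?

Arden

Priority for the next seat is population ÷ (current seats + 1).
Priorities: Galen 5125.429, Farrow 4826.000, Arden 5225.000, Eskel 4893.200.
Highest priority: Arden.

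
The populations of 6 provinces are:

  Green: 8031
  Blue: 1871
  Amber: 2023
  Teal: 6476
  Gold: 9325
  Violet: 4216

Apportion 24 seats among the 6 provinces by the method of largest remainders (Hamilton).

The standard divisor is 31942/24 ≈ 1330.917.
Standard quotas: Green 6.0342, Blue 1.4058, Amber 1.5200, Teal 4.8658, Gold 7.0064, Violet 3.1677.
Lower quotas: Green 6, Blue 1, Amber 1, Teal 4, Gold 7, Violet 3 (sum 22, leaving 2 seats).
Remainders in descending order: Teal 0.8658, Amber 0.5200, Blue 0.4058, Violet 0.1677, Green 0.0342, Gold 0.0064.
The surplus seats go to Teal, Amber.

Green 6; Blue 1; Amber 2; Teal 5; Gold 7; Violet 3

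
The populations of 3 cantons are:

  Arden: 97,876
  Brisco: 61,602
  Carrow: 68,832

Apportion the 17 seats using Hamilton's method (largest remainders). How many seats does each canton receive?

The standard divisor is 228310/17 = 13430.
Standard quotas: Arden 7.2879, Brisco 4.5869, Carrow 5.1252.
Lower quotas: Arden 7, Brisco 4, Carrow 5 (sum 16, leaving 1 seat).
Remainders in descending order: Brisco 0.5869, Arden 0.2879, Carrow 0.1252.
The surplus seat goes to Brisco.

Arden 7; Brisco 5; Carrow 5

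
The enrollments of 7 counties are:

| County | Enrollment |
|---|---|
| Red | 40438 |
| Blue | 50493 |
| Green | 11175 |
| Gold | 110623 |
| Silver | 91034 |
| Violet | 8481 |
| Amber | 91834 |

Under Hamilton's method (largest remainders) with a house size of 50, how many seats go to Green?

The standard divisor is 404078/50 ≈ 8081.56.
Standard quotas: Red 5.0037, Blue 6.2479, Green 1.3828, Gold 13.6883, Silver 11.2644, Violet 1.0494, Amber 11.3634.
Lower quotas: Red 5, Blue 6, Green 1, Gold 13, Silver 11, Violet 1, Amber 11 (sum 48, leaving 2 seats).
Remainders in descending order: Gold 0.6883, Green 0.3828, Amber 0.3634, Silver 0.2644, Blue 0.2479, Violet 0.0494, Red 0.0037.
Largest remainders: Gold, Green receive the extra seats.
Green receives 2.

2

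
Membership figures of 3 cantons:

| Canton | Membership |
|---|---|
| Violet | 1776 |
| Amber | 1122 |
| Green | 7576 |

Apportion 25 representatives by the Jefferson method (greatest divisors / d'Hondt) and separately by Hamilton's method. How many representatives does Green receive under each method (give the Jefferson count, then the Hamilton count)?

Jefferson: Violet 4, Amber 2, Green 19.
Hamilton: Violet 4, Amber 3, Green 18.
Green gets 19 under Jefferson and 18 under Hamilton.

19 and 18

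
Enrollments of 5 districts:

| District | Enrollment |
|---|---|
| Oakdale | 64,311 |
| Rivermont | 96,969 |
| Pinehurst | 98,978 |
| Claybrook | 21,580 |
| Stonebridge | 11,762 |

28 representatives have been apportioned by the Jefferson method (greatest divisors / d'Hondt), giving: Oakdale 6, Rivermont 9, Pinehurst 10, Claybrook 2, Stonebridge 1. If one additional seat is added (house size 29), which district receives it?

Priority for the next seat is population ÷ (current seats + 1).
Priorities: Oakdale 9187.286, Rivermont 9696.900, Pinehurst 8998.000, Claybrook 7193.333, Stonebridge 5881.000.
Highest priority: Rivermont.

Rivermont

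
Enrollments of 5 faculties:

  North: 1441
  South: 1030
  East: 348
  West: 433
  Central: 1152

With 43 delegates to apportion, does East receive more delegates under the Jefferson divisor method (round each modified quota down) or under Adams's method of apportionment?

Adams

Jefferson: North 15, South 10, East 3, West 4, Central 11.
Adams: North 14, South 10, East 4, West 4, Central 11.
East gets 3 under Jefferson and 4 under Adams.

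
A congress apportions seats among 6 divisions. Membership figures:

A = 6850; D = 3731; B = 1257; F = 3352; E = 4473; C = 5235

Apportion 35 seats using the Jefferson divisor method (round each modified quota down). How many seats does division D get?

5

Standard divisor 24898/35 ≈ 711.371; standard quotas: A 9.629, D 5.245, B 1.767, F 4.712, E 6.288, C 7.359.
Rounding down gives 9, 5, 1, 4, 6, 7 = 32 seats, so the divisor must be adjusted.
With modified divisor 650: modified quotas A 10.538, D 5.740, B 1.934, F 5.157, E 6.882, C 8.054.
Rounding down: A 10, D 5, B 1, F 5, E 6, C 8 (total 35).
D receives 5.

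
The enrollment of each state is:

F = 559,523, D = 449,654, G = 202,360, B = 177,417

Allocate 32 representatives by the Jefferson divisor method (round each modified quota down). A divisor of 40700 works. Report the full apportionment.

With modified divisor 40700: modified quotas F 13.747, D 11.048, G 4.972, B 4.359.
Rounding down: F 13, D 11, G 4, B 4 (total 32).

F=13, D=11, G=4, B=4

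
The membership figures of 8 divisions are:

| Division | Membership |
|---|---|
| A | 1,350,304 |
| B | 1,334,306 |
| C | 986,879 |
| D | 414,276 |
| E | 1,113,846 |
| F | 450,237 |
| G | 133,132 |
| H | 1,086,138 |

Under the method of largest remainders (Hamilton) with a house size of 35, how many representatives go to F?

Total 6869118; standard divisor 6869118/35 ≈ 196260.514.
Standard quotas: A 6.8802, B 6.7986, C 5.0284, D 2.1108, E 5.6753, F 2.2941, G 0.6783, H 5.5342.
Lower quotas: A 6, B 6, C 5, D 2, E 5, F 2, G 0, H 5 (sum 31, leaving 4 seats).
Remainders in descending order: A 0.8802, B 0.7986, G 0.6783, E 0.6753, H 0.5342, F 0.2941, D 0.1108, C 0.0284.
The surplus seats go to A, B, G, E.
F receives 2.

2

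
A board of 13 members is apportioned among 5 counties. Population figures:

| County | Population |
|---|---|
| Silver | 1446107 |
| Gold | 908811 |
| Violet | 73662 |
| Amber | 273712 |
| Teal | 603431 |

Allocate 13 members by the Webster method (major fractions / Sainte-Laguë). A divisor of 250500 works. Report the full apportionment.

Silver=6, Gold=4, Violet=0, Amber=1, Teal=2

With modified divisor 250500: modified quotas Silver 5.773, Gold 3.628, Violet 0.294, Amber 1.093, Teal 2.409.
Rounding to the nearest integer: Silver 6, Gold 4, Violet 0, Amber 1, Teal 2 (total 13).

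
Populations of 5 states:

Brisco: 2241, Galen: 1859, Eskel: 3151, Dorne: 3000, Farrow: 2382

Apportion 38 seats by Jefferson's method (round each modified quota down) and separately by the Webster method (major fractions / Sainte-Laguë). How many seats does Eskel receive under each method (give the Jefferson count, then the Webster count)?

Jefferson: Brisco 7, Galen 5, Eskel 10, Dorne 9, Farrow 7.
Webster: Brisco 7, Galen 6, Eskel 9, Dorne 9, Farrow 7.
Eskel gets 10 under Jefferson and 9 under Webster.

10 and 9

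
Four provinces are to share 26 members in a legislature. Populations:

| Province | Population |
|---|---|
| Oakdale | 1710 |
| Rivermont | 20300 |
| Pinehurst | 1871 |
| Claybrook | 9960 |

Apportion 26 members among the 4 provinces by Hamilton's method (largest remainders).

Oakdale: 1, Rivermont: 16, Pinehurst: 1, Claybrook: 8

Standard divisor: 33841 ÷ 26 ≈ 1301.577.
Standard quotas: Oakdale 1.3138, Rivermont 15.5965, Pinehurst 1.4375, Claybrook 7.6523.
Lower quotas: Oakdale 1, Rivermont 15, Pinehurst 1, Claybrook 7 (sum 24, leaving 2 seats).
Remainders in descending order: Claybrook 0.6523, Rivermont 0.5965, Pinehurst 0.4375, Oakdale 0.3138.
Largest remainders: Claybrook, Rivermont receive the extra seats.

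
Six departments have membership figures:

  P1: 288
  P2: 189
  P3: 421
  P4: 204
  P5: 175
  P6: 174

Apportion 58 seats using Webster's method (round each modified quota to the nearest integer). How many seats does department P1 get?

Standard divisor 1451/58 ≈ 25.017; standard quotas: P1 11.512, P2 7.555, P3 16.828, P4 8.154, P5 6.995, P6 6.955.
Rounding to the nearest integer gives 12, 8, 17, 8, 7, 7 = 59 seats, so the divisor must be adjusted.
With modified divisor 25.1: modified quotas P1 11.474, P2 7.530, P3 16.773, P4 8.127, P5 6.972, P6 6.932.
Rounding to the nearest integer: P1 11, P2 8, P3 17, P4 8, P5 7, P6 7 (total 58).
P1 receives 11.

11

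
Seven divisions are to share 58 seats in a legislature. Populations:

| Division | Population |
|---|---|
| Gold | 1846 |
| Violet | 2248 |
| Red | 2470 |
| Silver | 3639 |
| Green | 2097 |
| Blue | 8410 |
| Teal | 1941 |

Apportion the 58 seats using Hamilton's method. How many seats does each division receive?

Total 22651; standard divisor 22651/58 ≈ 390.534.
Standard quotas: Gold 4.7269, Violet 5.7562, Red 6.3247, Silver 9.3180, Green 5.3696, Blue 21.5346, Teal 4.9701.
Lower quotas: Gold 4, Violet 5, Red 6, Silver 9, Green 5, Blue 21, Teal 4 (sum 54, leaving 4 seats).
Remainders in descending order: Teal 0.9701, Violet 0.7562, Gold 0.7269, Blue 0.5346, Green 0.3696, Red 0.3247, Silver 0.3180.
The surplus seats go to Teal, Violet, Gold, Blue.

Gold=5; Violet=6; Red=6; Silver=9; Green=5; Blue=22; Teal=5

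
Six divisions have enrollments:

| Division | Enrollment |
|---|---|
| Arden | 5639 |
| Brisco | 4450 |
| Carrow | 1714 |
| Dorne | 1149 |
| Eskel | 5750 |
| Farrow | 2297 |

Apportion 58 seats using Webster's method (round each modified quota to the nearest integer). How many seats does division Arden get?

Standard divisor 20999/58 ≈ 362.052; standard quotas: Arden 15.575, Brisco 12.291, Carrow 4.734, Dorne 3.174, Eskel 15.882, Farrow 6.344.
Rounding to the nearest integer gives Arden 16, Brisco 12, Carrow 5, Dorne 3, Eskel 16, Farrow 6 — total 58, matching the house size, so no adjustment is needed.
Arden receives 16.

16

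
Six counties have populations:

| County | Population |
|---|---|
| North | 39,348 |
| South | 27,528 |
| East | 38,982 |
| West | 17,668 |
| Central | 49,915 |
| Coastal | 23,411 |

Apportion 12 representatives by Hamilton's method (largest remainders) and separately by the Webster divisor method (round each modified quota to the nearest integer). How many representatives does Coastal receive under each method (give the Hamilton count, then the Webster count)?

2 and 1

Hamilton: North 2, South 2, East 2, West 1, Central 3, Coastal 2.
Webster: North 3, South 2, East 2, West 1, Central 3, Coastal 1.
Coastal gets 2 under Hamilton and 1 under Webster.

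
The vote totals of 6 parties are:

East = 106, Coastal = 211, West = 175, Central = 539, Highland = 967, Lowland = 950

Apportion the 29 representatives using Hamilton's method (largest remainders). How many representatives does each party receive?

Total 2948; standard divisor 2948/29 ≈ 101.655.
Standard quotas: East 1.043, Coastal 2.076, West 1.722, Central 5.302, Highland 9.513, Lowland 9.345.
Lower quotas: East 1, Coastal 2, West 1, Central 5, Highland 9, Lowland 9 (sum 27, leaving 2 seats).
Remainders in descending order: West 0.722, Highland 0.513, Lowland 0.345, Central 0.302, Coastal 0.076, East 0.043.
The surplus seats go to West, Highland.

East 1, Coastal 2, West 2, Central 5, Highland 10, Lowland 9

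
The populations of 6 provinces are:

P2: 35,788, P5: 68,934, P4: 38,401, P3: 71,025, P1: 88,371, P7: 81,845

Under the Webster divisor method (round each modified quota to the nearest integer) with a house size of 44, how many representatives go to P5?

Standard divisor 384364/44 ≈ 8735.545; standard quotas: P2 4.097, P5 7.891, P4 4.396, P3 8.131, P1 10.116, P7 9.369.
Rounding to the nearest integer gives 4, 8, 4, 8, 10, 9 = 43 seats, so the divisor must be adjusted.
With modified divisor 8574: modified quotas P2 4.174, P5 8.040, P4 4.479, P3 8.284, P1 10.307, P7 9.546.
Rounding to the nearest integer: P2 4, P5 8, P4 4, P3 8, P1 10, P7 10 (total 44).
P5 receives 8.

8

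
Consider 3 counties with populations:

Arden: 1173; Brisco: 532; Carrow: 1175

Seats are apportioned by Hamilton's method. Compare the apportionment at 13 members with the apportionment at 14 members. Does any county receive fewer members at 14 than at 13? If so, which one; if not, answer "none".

At 13 seats: Arden 5, Brisco 3, Carrow 5.
At 14 seats: Arden 6, Brisco 2, Carrow 6.
Brisco drops from 3 to 2.

Brisco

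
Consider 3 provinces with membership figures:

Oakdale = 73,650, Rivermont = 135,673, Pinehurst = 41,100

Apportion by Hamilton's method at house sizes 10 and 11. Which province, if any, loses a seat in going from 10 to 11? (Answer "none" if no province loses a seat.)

At 10 seats: Oakdale 3, Rivermont 5, Pinehurst 2.
At 11 seats: Oakdale 3, Rivermont 6, Pinehurst 2.
No province's allocation decreased.

none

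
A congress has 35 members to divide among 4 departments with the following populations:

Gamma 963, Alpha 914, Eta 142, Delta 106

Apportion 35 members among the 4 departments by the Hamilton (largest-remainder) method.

Gamma 16; Alpha 15; Eta 2; Delta 2

The standard divisor is 2125/35 ≈ 60.714.
Standard quotas: Gamma 15.861, Alpha 15.054, Eta 2.339, Delta 1.746.
Lower quotas: Gamma 15, Alpha 15, Eta 2, Delta 1 (sum 33, leaving 2 seats).
Remainders in descending order: Gamma 0.861, Delta 0.746, Eta 0.339, Alpha 0.054.
Largest remainders: Gamma, Delta receive the extra seats.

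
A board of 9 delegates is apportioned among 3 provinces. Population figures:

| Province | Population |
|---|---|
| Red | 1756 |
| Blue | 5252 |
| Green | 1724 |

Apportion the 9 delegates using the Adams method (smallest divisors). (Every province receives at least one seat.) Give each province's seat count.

Red: 2, Blue: 5, Green: 2

Standard divisor 8732/9 ≈ 970.222; standard quotas: Red 1.810, Blue 5.413, Green 1.777.
Rounding up gives 2, 6, 2 = 10 seats, so the divisor must be adjusted.
With modified divisor 1200: modified quotas Red 1.463, Blue 4.377, Green 1.437.
Rounding up: Red 2, Blue 5, Green 2 (total 9).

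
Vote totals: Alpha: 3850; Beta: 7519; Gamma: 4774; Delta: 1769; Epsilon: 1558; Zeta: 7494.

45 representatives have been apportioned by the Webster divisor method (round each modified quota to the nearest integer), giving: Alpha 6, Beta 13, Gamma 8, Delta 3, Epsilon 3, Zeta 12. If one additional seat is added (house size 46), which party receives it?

Priority for the next seat is population ÷ (current seats + 0.5).
Priorities: Alpha 592.308, Beta 556.963, Gamma 561.647, Delta 505.429, Epsilon 445.143, Zeta 599.520.
Highest priority: Zeta.

Zeta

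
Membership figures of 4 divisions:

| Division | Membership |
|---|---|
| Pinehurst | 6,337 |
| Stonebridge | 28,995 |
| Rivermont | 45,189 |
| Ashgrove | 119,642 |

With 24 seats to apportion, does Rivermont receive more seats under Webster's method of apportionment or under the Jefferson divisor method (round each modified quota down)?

Webster: Pinehurst 1, Stonebridge 4, Rivermont 5, Ashgrove 14.
Jefferson: Pinehurst 0, Stonebridge 3, Rivermont 6, Ashgrove 15.
Rivermont gets 5 under Webster and 6 under Jefferson.

Jefferson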